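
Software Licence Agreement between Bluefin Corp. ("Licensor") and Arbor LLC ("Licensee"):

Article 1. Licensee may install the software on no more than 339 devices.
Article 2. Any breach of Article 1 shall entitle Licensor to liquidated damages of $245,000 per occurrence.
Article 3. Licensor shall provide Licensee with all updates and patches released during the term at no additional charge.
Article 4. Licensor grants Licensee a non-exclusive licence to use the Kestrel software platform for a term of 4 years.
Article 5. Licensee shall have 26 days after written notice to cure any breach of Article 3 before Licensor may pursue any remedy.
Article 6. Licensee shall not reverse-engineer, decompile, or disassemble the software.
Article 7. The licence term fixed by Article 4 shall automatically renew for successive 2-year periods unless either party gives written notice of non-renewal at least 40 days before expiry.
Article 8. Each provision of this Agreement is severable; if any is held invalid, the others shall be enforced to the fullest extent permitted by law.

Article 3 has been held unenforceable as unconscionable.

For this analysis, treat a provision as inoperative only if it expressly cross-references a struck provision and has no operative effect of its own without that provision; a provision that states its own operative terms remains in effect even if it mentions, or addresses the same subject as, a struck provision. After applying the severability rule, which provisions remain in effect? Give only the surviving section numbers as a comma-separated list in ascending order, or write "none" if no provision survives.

1, 2, 4, 6, 7, 8

Article 3 is struck. The only function of Article 5 is the cure period for breach of Article 3, so it cannot stand once Article 3 is removed. Article 8 is a severability clause and preserves every provision that can still be given independent effect. Article 1, Article 2, Article 4, Article 6, Article 7, and Article 8 remain in effect.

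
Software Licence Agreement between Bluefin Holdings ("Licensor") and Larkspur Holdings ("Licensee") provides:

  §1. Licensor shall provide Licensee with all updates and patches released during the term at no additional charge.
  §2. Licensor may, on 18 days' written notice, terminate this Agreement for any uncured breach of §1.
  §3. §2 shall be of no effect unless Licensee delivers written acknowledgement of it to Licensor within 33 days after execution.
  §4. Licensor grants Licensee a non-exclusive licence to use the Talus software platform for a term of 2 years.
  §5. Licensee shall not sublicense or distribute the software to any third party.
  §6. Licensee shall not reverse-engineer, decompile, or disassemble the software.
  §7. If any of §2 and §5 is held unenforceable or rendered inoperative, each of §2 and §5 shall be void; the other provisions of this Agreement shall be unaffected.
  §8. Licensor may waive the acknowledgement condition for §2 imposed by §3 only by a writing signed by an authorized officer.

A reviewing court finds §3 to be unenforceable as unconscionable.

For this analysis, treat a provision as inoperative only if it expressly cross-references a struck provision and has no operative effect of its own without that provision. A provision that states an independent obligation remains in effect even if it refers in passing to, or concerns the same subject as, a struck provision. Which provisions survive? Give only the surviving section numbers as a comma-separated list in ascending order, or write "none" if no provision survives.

§3 is struck. §8 operates only by reference to §3, so it falls with §3. §7 ties §2 and §5 together, but none of those is affected here; the remaining provisions continue in force under §7. §1, §2, §4, §5, §6, and §7 remain in effect.

1, 2, 4, 5, 6, 7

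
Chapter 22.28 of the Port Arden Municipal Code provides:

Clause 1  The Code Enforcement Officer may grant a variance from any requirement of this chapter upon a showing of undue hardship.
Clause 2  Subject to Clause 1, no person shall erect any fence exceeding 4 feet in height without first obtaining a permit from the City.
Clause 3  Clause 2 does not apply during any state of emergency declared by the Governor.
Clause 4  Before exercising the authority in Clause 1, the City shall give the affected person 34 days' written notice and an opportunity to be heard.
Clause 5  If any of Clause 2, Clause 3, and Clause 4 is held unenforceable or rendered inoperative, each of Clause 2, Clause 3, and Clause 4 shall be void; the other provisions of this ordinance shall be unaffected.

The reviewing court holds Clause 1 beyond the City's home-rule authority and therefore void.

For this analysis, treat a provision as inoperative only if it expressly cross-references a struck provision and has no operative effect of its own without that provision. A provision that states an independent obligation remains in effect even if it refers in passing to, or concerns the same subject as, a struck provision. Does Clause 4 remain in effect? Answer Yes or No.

Clause 1 is struck. Clause 4 has no operative effect of its own apart from Clause 1 and is therefore inoperative. Clause 5 declares Clause 2, Clause 3, and Clause 4 mutually dependent; since one of them has fallen, all of them are of no effect. That brings down Clause 2 and Clause 3 as well. The remainder continues in force under Clause 5. Only Clause 5 remains in effect. Clause 4 is among the inoperative provisions, so the answer is no.

No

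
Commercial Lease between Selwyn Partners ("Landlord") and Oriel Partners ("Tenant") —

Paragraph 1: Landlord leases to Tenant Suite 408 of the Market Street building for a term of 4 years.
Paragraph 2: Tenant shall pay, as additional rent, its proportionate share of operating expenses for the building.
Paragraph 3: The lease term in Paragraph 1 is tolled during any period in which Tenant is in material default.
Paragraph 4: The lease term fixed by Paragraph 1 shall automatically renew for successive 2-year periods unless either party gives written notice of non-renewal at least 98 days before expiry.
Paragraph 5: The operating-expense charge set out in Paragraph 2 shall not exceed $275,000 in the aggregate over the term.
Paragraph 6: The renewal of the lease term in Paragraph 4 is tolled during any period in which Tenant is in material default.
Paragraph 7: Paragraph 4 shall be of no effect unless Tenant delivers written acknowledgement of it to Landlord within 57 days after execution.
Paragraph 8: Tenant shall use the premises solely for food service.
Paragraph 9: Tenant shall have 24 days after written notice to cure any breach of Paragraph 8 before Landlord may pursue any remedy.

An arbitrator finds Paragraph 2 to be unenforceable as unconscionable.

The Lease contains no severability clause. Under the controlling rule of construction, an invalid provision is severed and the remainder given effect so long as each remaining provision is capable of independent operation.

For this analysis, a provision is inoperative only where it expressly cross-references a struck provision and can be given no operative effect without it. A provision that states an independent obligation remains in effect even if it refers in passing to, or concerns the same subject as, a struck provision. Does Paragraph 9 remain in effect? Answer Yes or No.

Yes

Paragraph 2 is struck. The whole of Paragraph 5 is the aggregate cap on the operating-expense charge, defined by reference to Paragraph 2, so Paragraph 5 cannot stand once Paragraph 2 is removed. With no severability clause, the stated default rule severs what cannot stand and enforces each remaining provision that can operate on its own. That leaves Paragraph 1, Paragraph 3, Paragraph 4, Paragraph 6, Paragraph 7, Paragraph 8, and Paragraph 9 in effect. Paragraph 9 is among the surviving provisions, so the answer is yes.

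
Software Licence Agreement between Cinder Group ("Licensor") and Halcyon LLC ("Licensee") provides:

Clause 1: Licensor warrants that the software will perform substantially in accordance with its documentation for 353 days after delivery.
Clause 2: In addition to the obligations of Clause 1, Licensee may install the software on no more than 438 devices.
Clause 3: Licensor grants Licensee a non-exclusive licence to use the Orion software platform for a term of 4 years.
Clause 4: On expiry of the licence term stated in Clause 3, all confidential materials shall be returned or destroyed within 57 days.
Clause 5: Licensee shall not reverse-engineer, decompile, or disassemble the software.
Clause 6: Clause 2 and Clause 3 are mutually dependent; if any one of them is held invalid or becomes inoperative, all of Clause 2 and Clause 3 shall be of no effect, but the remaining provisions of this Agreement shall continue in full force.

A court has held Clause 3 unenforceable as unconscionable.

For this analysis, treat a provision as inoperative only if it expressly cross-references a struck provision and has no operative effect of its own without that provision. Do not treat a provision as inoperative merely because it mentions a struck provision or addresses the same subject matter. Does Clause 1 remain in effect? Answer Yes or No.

Clause 3 is struck. Clause 4 merely fixes the return obligation tied to Clause 3; with Clause 3 gone it has nothing to operate on and falls away. Clause 6 declares Clause 2 and Clause 3 mutually dependent; since one of them has fallen, all of them are of no effect. That brings down Clause 2 as well. The remainder continues in force under Clause 6. That leaves Clause 1, Clause 5, and Clause 6 in effect. Clause 1 is among the surviving provisions, so the answer is yes.

Yes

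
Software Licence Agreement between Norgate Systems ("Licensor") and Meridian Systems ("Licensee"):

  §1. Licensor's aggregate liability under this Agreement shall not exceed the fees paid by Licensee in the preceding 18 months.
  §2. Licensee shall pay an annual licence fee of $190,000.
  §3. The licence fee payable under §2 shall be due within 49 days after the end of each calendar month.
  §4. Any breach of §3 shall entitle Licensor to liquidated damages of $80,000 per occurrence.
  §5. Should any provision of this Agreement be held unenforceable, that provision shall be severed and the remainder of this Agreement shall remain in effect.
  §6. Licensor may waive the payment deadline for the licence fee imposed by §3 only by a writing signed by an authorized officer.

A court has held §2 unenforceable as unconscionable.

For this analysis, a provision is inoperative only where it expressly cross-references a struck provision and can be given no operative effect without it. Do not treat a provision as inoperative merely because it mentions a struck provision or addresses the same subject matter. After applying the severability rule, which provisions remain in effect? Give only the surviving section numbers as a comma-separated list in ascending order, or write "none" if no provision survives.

1, 5

§2 is struck. §3 does nothing except set the payment deadline for the licence fee by reference to §2; with §2 gone it has no independent effect and is inoperative. §4 has no operative effect of its own apart from §3 and is therefore inoperative. The only function of §6 is the waiver condition for §3, so it cannot stand once §3 is removed. §5 is a severability clause and preserves every provision that can still be given independent effect. §1 and §5 remain in effect.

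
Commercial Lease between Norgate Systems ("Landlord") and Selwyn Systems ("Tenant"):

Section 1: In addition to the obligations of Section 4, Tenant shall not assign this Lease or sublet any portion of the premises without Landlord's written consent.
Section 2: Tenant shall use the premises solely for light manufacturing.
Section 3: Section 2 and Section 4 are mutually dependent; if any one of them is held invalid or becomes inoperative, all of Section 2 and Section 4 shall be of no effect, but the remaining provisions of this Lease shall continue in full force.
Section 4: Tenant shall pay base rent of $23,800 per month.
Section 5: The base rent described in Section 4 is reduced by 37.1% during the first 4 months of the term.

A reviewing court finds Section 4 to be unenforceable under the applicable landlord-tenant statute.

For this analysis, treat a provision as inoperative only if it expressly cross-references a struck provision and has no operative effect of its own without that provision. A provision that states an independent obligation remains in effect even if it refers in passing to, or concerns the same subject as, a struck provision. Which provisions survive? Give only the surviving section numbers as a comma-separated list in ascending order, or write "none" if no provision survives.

Section 4 is struck. Section 5 has no operative effect of its own apart from Section 4 and is therefore inoperative. Section 1 mentions Section 4 but its own obligation stands independently of Section 4, so Section 1 is not affected. Section 3 declares Section 2 and Section 4 mutually dependent; since one of them has fallen, all of them are of no effect. That brings down Section 2 as well. The remainder continues in force under Section 3. Section 1 and Section 3 remain in effect.

1, 3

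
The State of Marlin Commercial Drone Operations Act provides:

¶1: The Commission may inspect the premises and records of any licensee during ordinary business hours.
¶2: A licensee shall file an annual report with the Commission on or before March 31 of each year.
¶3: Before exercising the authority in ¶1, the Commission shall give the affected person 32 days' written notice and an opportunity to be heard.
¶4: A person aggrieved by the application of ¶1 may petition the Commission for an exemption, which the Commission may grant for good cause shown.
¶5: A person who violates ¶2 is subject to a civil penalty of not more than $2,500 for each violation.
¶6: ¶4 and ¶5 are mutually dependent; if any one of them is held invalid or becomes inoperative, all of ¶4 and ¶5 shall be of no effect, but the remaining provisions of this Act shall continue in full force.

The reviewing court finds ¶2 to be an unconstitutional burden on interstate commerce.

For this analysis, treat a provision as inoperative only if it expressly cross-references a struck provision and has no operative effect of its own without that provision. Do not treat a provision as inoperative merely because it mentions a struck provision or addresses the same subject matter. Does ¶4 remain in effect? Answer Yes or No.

¶2 is struck. ¶5 has no operative effect of its own apart from ¶2 and is therefore inoperative. ¶6 declares ¶4 and ¶5 mutually dependent; since one of them has fallen, all of them are of no effect. That brings down ¶4 as well. The remainder continues in force under ¶6. ¶1, ¶3, and ¶6 remain in effect. ¶4 is among the inoperative provisions, so the answer is no.

No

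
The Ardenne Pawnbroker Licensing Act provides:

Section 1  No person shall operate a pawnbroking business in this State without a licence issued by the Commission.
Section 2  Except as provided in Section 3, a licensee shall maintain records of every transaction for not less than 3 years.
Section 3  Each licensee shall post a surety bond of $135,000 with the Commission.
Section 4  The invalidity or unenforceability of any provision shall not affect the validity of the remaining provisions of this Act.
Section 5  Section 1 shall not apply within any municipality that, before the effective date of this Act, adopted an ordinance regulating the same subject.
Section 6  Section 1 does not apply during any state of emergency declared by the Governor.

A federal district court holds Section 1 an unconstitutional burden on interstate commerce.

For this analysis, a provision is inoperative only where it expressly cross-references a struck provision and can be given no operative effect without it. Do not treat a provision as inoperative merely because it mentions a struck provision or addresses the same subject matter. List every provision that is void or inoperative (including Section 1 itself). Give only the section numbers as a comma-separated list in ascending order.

1, 5, 6

Section 1 is struck. The only function of Section 5 is the local-preemption carve-out from Section 1, so it cannot stand once Section 1 is removed. Section 6 operates only by reference to Section 1, so it falls with Section 1. Under the severability clause in Section 4, the remaining provisions continue in force. The provisions still in force are Section 2, Section 3, and Section 4.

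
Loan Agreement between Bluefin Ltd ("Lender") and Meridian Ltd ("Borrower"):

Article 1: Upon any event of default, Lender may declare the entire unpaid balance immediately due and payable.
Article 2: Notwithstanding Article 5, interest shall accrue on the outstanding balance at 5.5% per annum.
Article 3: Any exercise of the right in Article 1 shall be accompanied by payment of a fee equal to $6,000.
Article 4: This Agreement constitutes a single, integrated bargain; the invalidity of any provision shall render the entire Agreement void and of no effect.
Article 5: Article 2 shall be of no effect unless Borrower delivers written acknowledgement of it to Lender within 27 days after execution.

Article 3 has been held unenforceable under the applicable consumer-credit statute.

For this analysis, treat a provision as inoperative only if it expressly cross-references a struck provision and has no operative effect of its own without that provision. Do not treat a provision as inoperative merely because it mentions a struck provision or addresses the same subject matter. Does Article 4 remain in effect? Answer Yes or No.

No

Article 3 is struck. Nothing else in the Agreement is defined by reference to Article 3. Article 4 provides that the Agreement is not severable, so the invalidity of any one provision voids the entire Agreement. No provision of the Agreement survives. Article 4 is among the inoperative provisions, so the answer is no.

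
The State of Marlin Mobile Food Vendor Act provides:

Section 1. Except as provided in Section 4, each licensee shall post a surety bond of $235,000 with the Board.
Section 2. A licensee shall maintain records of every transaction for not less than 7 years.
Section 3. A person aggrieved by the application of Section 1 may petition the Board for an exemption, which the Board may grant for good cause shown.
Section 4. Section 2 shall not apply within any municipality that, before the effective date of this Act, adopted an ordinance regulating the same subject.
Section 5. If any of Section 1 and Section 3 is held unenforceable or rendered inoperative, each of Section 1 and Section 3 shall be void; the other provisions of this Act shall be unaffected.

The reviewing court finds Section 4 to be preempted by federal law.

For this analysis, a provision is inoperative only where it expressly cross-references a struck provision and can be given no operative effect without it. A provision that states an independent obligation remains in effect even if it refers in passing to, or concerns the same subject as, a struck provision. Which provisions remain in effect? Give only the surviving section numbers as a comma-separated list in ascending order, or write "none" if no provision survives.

Section 4 is struck. Section 1 mentions Section 4 but its own obligation stands independently of Section 4, so Section 1 is not affected. Nothing else in the Act is defined by reference to Section 4. Section 5 ties Section 1 and Section 3 together, but none of those is affected here; the remaining provisions continue in force under Section 5. The provisions still in force are Section 1, Section 2, Section 3, and Section 5.

1, 2, 3, 5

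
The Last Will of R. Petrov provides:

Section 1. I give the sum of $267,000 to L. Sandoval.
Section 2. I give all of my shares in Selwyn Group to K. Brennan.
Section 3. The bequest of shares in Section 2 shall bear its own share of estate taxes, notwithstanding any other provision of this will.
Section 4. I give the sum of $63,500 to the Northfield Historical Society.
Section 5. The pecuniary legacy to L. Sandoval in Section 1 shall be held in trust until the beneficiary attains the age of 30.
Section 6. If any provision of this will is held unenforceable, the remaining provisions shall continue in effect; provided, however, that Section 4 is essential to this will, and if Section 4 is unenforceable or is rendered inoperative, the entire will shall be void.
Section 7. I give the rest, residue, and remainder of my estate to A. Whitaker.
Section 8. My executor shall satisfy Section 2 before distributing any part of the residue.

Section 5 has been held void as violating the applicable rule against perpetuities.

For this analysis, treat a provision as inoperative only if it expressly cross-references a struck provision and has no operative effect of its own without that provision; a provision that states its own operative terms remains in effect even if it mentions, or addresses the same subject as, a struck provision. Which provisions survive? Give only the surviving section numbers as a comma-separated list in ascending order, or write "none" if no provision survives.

1, 2, 3, 4, 6, 7, 8

Section 5 is struck. Nothing else in the will is defined by reference to Section 5. Section 6 makes Section 4 an essential term, but Section 4 is unaffected, so the severability proviso in Section 6 preserves the remaining provisions. The provisions still in force are Section 1, Section 2, Section 3, Section 4, Section 6, Section 7, and Section 8.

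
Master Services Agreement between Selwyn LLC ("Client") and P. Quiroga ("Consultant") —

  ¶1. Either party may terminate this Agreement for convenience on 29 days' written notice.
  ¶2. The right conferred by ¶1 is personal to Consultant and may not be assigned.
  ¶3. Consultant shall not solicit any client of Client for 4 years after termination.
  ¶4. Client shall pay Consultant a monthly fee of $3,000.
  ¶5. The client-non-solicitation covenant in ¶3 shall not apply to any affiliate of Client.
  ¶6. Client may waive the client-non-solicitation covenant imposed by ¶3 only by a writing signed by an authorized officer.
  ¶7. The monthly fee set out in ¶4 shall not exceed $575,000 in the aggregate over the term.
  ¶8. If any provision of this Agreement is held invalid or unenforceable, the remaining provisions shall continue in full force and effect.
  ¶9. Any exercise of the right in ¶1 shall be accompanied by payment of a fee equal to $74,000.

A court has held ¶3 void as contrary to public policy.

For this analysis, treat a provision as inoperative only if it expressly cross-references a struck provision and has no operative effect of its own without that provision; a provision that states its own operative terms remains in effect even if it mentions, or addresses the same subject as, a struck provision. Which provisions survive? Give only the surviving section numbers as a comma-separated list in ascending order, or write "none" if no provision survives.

1, 2, 4, 7, 8, 9

¶3 is struck. The whole of ¶5 is the carve-out from the client-non-solicitation covenant, defined by reference to ¶3, so ¶5 cannot stand once ¶3 is removed. The only function of ¶6 is the waiver condition for ¶3, so it cannot stand once ¶3 is removed. Under the severability clause in ¶8, the remaining provisions continue in force. ¶1, ¶2, ¶4, ¶7, ¶8, and ¶9 remain in effect.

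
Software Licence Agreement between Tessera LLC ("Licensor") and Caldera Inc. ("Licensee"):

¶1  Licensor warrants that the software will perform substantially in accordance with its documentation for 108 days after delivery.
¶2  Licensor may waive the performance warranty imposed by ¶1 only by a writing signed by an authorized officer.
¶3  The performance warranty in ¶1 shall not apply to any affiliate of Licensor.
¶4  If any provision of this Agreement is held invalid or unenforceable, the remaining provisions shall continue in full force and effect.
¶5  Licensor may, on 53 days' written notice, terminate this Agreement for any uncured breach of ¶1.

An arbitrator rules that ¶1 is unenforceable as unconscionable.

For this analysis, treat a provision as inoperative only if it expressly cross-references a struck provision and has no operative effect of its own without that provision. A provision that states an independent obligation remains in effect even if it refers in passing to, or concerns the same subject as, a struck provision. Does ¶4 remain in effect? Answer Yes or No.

Yes

¶1 is struck. ¶2 has no operative effect of its own apart from ¶1 and is therefore inoperative. ¶3 operates only by reference to ¶1, so it falls with ¶1. ¶5 operates only by reference to ¶1, so it falls with ¶1. Under the severability clause in ¶4, the remaining provisions continue in force. Only ¶4 remains in effect. ¶4 is among the surviving provisions, so the answer is yes.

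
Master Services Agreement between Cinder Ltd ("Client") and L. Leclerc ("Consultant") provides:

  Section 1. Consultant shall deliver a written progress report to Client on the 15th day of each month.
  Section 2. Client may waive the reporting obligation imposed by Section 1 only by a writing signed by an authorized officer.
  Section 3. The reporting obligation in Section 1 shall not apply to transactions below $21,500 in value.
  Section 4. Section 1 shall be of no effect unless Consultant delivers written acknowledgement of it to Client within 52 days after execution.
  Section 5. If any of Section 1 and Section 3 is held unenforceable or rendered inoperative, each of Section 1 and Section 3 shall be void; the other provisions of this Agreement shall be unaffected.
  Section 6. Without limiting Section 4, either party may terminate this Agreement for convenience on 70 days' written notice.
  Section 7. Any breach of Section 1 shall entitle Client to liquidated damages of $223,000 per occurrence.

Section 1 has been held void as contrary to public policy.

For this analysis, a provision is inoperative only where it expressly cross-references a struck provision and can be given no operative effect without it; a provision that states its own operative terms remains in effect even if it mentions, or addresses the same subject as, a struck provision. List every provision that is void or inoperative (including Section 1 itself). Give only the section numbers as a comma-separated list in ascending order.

1, 2, 3, 4, 7

Section 1 is struck. Section 2 merely fixes the waiver condition for Section 1; with Section 1 gone it has nothing to operate on and falls away. The whole of Section 3 is the carve-out from the reporting obligation, defined by reference to Section 1, so Section 3 cannot stand once Section 1 is removed. Section 4 merely fixes the acknowledgement condition for Section 1; with Section 1 gone it has nothing to operate on and falls away. The whole of Section 7 is the liquidated-damages amount, defined by reference to Section 1, so Section 7 cannot stand once Section 1 is removed. Although Section 6 refers to Section 4, its operative terms do not depend on Section 4, so it remains in effect. Section 5 declares Section 1 and Section 3 mutually dependent; since one of them has fallen, all of them are of no effect. The remainder continues in force under Section 5. That leaves Section 5 and Section 6 in effect.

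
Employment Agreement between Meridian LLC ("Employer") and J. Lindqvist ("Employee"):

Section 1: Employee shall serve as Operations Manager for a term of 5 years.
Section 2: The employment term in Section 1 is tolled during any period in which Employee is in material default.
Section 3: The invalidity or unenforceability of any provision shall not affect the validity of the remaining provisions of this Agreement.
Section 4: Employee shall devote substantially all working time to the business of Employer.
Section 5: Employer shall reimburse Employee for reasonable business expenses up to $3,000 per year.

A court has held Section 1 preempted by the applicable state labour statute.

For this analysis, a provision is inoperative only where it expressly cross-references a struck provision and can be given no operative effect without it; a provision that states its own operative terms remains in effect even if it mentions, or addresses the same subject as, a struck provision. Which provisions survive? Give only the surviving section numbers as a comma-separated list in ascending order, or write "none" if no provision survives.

Section 1 is struck. Section 2 has no operative effect of its own apart from Section 1 and is therefore inoperative. Under the severability clause in Section 3, the remaining provisions continue in force. The provisions still in force are Section 3, Section 4, and Section 5.

3, 4, 5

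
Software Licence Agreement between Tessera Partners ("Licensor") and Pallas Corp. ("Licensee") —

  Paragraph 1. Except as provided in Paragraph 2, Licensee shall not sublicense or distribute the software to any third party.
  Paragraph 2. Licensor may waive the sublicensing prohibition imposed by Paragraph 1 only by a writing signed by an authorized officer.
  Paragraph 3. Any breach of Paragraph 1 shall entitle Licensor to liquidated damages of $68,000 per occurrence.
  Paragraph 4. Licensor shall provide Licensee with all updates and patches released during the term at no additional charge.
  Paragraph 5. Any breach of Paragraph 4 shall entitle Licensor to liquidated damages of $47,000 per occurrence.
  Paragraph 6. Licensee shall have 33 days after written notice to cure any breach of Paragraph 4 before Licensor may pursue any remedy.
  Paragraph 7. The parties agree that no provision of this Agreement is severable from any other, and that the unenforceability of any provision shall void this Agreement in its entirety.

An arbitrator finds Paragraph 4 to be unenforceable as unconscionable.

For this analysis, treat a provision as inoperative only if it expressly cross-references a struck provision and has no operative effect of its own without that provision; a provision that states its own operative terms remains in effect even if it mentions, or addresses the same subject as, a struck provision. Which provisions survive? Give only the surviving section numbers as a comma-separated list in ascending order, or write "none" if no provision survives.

Paragraph 4 is struck. Paragraph 5 has no operative effect of its own apart from Paragraph 4 and is therefore inoperative. Paragraph 6 has no operative effect of its own apart from Paragraph 4 and is therefore inoperative. Paragraph 7 provides that the Agreement is not severable, so the invalidity of any one provision voids the entire Agreement. No provision of the Agreement survives.

none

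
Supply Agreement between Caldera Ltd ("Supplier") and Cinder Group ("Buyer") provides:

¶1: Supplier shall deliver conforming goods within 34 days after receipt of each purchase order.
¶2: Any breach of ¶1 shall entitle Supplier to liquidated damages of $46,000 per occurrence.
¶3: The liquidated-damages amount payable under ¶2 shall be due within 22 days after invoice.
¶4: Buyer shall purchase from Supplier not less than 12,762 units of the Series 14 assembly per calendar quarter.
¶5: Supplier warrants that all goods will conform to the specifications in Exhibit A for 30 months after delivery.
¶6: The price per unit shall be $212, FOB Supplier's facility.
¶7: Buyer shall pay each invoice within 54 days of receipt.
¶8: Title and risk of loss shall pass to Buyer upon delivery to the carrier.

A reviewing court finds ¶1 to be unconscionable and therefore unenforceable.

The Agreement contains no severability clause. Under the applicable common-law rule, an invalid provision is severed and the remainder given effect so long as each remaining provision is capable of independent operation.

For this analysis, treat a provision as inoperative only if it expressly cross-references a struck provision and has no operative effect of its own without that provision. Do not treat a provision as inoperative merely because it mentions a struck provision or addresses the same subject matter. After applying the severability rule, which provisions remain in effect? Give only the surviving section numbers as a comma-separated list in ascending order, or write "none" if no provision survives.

¶1 is struck. ¶2 operates only by reference to ¶1, so it falls with ¶1. The whole of ¶3 is the payment deadline for the liquidated-damages amount, defined by reference to ¶2, so ¶3 cannot stand once ¶2 is removed. Under the stated default rule, only provisions that cannot operate independently fall away; the rest are enforced. That leaves ¶4, ¶5, ¶6, ¶7, and ¶8 in effect.

4, 5, 6, 7, 8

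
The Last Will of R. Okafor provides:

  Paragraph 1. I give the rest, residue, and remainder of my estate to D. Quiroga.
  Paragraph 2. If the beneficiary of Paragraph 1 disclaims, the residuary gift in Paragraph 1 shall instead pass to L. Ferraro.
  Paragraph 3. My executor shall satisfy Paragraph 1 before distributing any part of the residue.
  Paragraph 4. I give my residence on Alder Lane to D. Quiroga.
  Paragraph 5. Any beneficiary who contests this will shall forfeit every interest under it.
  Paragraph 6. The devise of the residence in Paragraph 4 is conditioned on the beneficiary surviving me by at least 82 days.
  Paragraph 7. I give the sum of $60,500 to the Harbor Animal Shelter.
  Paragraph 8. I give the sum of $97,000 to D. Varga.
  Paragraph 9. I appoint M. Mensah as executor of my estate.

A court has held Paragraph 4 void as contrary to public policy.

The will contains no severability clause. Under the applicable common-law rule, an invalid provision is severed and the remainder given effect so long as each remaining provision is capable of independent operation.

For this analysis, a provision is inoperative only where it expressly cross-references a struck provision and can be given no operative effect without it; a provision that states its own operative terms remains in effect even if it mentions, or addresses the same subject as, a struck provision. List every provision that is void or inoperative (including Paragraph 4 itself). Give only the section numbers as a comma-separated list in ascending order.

4, 6

Paragraph 4 is struck. The only function of Paragraph 6 is the survivorship condition on Paragraph 4, so it cannot stand once Paragraph 4 is removed. Under the stated default rule, only provisions that cannot operate independently fall away; the rest are enforced. Paragraph 1, Paragraph 2, Paragraph 3, Paragraph 5, Paragraph 7, Paragraph 8, and Paragraph 9 remain in effect.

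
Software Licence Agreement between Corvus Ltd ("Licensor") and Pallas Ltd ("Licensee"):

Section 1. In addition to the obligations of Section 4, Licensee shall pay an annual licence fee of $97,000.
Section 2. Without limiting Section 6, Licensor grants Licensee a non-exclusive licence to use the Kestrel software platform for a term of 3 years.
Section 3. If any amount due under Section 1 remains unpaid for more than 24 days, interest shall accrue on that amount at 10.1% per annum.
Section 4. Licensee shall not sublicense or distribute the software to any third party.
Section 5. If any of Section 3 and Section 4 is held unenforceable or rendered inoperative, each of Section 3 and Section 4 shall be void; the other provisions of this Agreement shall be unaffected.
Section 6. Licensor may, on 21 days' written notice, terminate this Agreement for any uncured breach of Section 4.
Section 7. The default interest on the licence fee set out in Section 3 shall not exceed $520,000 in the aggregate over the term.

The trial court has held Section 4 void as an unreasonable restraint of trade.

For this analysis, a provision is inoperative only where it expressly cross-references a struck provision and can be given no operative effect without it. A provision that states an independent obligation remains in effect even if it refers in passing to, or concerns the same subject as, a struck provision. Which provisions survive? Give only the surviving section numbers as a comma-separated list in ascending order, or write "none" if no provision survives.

1, 2, 5

Section 4 is struck. Section 6 operates only by reference to Section 4, so it falls with Section 4. Although Section 2 refers to Section 6, its operative terms do not depend on Section 6, so it remains in effect. Although Section 1 refers to Section 4, its operative terms do not depend on Section 4, so it remains in effect. Section 5 declares Section 3 and Section 4 mutually dependent; since one of them has fallen, all of them are of no effect. That brings down Section 3 as well. Section 7 in turn depends solely on a provision now struck and likewise falls. The remainder continues in force under Section 5. That leaves Section 1, Section 2, and Section 5 in effect.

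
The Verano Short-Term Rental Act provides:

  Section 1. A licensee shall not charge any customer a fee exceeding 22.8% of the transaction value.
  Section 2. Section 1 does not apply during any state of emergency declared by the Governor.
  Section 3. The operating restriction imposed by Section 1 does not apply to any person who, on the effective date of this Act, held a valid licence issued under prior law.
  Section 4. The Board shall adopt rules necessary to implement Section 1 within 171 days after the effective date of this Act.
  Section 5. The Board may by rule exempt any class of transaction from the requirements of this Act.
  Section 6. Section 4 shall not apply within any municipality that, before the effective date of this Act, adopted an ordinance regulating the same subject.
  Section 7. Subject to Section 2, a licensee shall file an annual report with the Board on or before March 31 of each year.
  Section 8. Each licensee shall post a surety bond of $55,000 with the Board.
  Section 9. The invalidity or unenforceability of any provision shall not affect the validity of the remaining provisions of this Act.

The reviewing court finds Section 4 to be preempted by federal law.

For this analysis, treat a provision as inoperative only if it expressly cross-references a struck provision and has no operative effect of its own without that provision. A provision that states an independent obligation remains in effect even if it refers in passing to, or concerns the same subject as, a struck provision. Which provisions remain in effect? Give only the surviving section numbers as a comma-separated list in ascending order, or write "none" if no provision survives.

Section 4 is struck. Section 6 operates only by reference to Section 4, so it falls with Section 4. Section 9 is a severability clause and preserves every provision that can still be given independent effect. That leaves Section 1, Section 2, Section 3, Section 5, Section 7, Section 8, and Section 9 in effect.

1, 2, 3, 5, 7, 8, 9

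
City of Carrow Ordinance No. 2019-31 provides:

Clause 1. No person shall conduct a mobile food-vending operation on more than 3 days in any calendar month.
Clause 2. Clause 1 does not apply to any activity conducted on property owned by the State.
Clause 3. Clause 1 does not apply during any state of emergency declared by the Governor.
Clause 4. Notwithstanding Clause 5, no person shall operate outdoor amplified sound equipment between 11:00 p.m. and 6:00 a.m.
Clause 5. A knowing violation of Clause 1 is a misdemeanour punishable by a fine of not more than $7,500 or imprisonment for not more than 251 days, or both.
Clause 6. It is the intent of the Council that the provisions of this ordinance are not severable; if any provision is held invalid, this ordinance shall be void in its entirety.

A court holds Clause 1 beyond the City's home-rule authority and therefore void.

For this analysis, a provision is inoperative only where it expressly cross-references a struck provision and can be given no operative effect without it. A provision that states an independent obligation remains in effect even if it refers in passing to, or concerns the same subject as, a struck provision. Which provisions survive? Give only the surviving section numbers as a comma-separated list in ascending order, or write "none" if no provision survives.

Clause 1 is struck. Clause 2 merely fixes the public-property exemption from Clause 1; with Clause 1 gone it has nothing to operate on and falls away. Clause 3 merely fixes the emergency suspension of Clause 1; with Clause 1 gone it has nothing to operate on and falls away. Clause 5 operates only by reference to Clause 1, so it falls with Clause 1. Clause 6 provides that the ordinance is not severable, so the invalidity of any one provision voids the entire ordinance. No provision of the ordinance survives.

none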